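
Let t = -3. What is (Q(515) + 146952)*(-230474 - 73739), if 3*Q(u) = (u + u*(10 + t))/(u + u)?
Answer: -134115343180/3 ≈ -4.4705e+10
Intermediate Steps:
Q(u) = 4/3 (Q(u) = ((u + u*(10 - 3))/(u + u))/3 = ((u + u*7)/((2*u)))/3 = ((u + 7*u)*(1/(2*u)))/3 = ((8*u)*(1/(2*u)))/3 = (⅓)*4 = 4/3)
(Q(515) + 146952)*(-230474 - 73739) = (4/3 + 146952)*(-230474 - 73739) = (440860/3)*(-304213) = -134115343180/3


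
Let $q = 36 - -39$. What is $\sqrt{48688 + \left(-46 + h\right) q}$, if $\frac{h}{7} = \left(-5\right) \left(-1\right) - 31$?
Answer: $2 \sqrt{7897} \approx 177.73$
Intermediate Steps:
$q = 75$ ($q = 36 + 39 = 75$)
$h = -182$ ($h = 7 \left(\left(-5\right) \left(-1\right) - 31\right) = 7 \left(5 - 31\right) = 7 \left(-26\right) = -182$)
$\sqrt{48688 + \left(-46 + h\right) q} = \sqrt{48688 + \left(-46 - 182\right) 75} = \sqrt{48688 - 17100} = \sqrt{31588} = 2 \sqrt{7897}$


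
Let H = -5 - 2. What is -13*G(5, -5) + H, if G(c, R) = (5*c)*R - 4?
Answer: 1670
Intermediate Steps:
G(c, R) = -4 + 5*R*c (G(c, R) = 5*R*c - 4 = -4 + 5*R*c)
H = -7
-13*G(5, -5) + H = -13*(-4 + 5*(-5)*5) - 7 = -13*(-4 - 125) - 7 = -13*(-129) - 7 = 1677 - 7 = 1670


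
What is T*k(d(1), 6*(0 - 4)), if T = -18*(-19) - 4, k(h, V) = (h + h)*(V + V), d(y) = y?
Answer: -32448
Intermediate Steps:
k(h, V) = 4*V*h (k(h, V) = (2*h)*(2*V) = 4*V*h)
T = 338 (T = 342 - 4 = 338)
T*k(d(1), 6*(0 - 4)) = 338*(4*(6*(0 - 4))*1) = 338*(4*(6*(-4))*1) = 338*(4*(-24)*1) = 338*(-96) = -32448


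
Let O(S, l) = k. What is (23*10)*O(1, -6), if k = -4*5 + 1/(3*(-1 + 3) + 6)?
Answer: -27485/6 ≈ -4580.8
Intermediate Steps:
k = -239/12 (k = -20 + 1/(3*2 + 6) = -20 + 1/(6 + 6) = -20 + 1/12 = -239/12 ≈ -19.917)
O(S, l) = -239/12
(23*10)*O(1, -6) = (23*10)*(-239/12) = 230*(-239/12) = -27485/6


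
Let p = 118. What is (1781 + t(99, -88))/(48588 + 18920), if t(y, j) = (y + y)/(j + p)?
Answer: 4469/168770 ≈ 0.026480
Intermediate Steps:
t(y, j) = 2*y/(118 + j) (t(y, j) = (y + y)/(j + 118) = (2*y)/(118 + j) = 2*y/(118 + j))
(1781 + t(99, -88))/(48588 + 18920) = (1781 + 2*99/(118 - 88))/(48588 + 18920) = (1781 + 2*99/30)/67508 = (1781 + 2*99*(1/30))*(1/67508) = (1781 + 33/5)*(1/67508) = (8938/5)*(1/67508) = 4469/168770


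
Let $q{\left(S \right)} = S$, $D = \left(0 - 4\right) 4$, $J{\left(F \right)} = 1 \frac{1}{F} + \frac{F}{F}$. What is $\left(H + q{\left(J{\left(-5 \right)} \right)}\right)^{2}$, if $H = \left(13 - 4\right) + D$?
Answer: $\frac{961}{25} \approx 38.44$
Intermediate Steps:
$J{\left(F \right)} = 1 + \frac{1}{F}$ ($J{\left(F \right)} = \frac{1}{F} + 1 = 1 + \frac{1}{F}$)
$D = -16$ ($D = \left(-4\right) 4 = -16$)
$H = -7$ ($H = \left(13 - 4\right) - 16 = 9 - 16 = -7$)
$\left(H + q{\left(J{\left(-5 \right)} \right)}\right)^{2} = \left(-7 + \frac{1 - 5}{-5}\right)^{2} = \left(-7 - - \frac{4}{5}\right)^{2} = \left(-7 + \frac{4}{5}\right)^{2} = \left(- \frac{31}{5}\right)^{2} = \frac{961}{25}$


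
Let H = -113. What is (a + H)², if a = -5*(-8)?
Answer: 5329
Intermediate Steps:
a = 40
(a + H)² = (40 - 113)² = (-73)² = 5329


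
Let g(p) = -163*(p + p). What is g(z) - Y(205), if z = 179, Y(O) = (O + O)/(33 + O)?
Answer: -6944331/119 ≈ -58356.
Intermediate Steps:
Y(O) = 2*O/(33 + O) (Y(O) = (2*O)/(33 + O) = 2*O/(33 + O))
g(p) = -326*p
g(z) - Y(205) = -326*179 - 2*205/(33 + 205) = -58354 - 2*205/238 = -58354 - 1*205/119 = -58354 - 205/119 = -6944331/119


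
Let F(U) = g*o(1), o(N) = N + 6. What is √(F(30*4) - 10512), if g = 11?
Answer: I*√10435 ≈ 102.15*I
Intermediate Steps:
o(N) = 6 + N
F(U) = 77 (F(U) = 11*(6 + 1) = 11*7 = 77)
√(F(30*4) - 10512) = √(77 - 10512) = √(-10435) = I*√10435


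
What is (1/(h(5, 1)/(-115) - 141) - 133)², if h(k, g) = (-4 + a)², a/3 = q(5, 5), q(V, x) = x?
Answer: 4721072876809/266864896 ≈ 17691.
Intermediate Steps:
a = 15 (a = 3*5 = 15)
h(k, g) = 121 (h(k, g) = (-4 + 15)² = 11² = 121)
(1/(h(5, 1)/(-115) - 141) - 133)² = (1/(121/(-115) - 141) - 133)² = (1/(121*(-1/115) - 141) - 133)² = (1/(-121/115 - 141) - 133)² = (1/(-16336/115) - 133)² = (-115/16336 - 133)² = (-2172803/16336)² = 4721072876809/266864896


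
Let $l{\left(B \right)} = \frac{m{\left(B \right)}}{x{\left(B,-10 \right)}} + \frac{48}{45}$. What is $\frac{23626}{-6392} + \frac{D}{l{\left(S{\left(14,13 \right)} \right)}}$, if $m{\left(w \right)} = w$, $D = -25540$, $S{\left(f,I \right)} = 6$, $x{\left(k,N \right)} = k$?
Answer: $- \frac{1224753803}{99076} \approx -12362.0$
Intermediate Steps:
$l{\left(B \right)} = \frac{31}{15}$ ($l{\left(B \right)} = \frac{B}{B} + \frac{48}{45} = 1 + 48 \cdot \frac{1}{45} = 1 + \frac{16}{15} = \frac{31}{15}$)
$\frac{23626}{-6392} + \frac{D}{l{\left(S{\left(14,13 \right)} \right)}} = \frac{23626}{-6392} - \frac{25540}{\frac{31}{15}} = 23626 \left(- \frac{1}{6392}\right) - \frac{383100}{31} = - \frac{11813}{3196} - \frac{383100}{31} = - \frac{1224753803}{99076}$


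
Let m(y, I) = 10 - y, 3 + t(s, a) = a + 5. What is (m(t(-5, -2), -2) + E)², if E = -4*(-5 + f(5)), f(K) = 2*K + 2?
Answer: 324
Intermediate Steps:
t(s, a) = 2 + a (t(s, a) = -3 + (a + 5) = -3 + (5 + a) = 2 + a)
f(K) = 2 + 2*K
E = -28 (E = -4*(-5 + (2 + 2*5)) = -4*(-5 + (2 + 10)) = -4*(-5 + 12) = -4*7 = -28)
(m(t(-5, -2), -2) + E)² = ((10 - (2 - 2)) - 28)² = ((10 - 1*0) - 28)² = ((10 + 0) - 28)² = (10 - 28)² = (-18)² = 324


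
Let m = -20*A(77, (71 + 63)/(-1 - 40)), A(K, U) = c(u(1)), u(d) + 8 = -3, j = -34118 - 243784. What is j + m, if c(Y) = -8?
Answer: -277742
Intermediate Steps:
j = -277902
u(d) = -11 (u(d) = -8 - 3 = -11)
A(K, U) = -8
m = 160 (m = -20*(-8) = 160)
j + m = -277902 + 160 = -277742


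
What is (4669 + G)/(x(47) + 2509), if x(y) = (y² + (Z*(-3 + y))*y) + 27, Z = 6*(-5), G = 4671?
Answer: -1868/11459 ≈ -0.16302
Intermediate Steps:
Z = -30
x(y) = 27 + y² + y*(90 - 30*y) (x(y) = (y² + (-30*(-3 + y))*y) + 27 = (y² + (90 - 30*y)*y) + 27 = (y² + y*(90 - 30*y)) + 27 = 27 + y² + y*(90 - 30*y))
(4669 + G)/(x(47) + 2509) = (4669 + 4671)/((27 - 29*47² + 90*47) + 2509) = 9340/((27 - 29*2209 + 4230) + 2509) = 9340/((27 - 64061 + 4230) + 2509) = 9340/(-59804 + 2509) = 9340/(-57295) = 9340*(-1/57295) = -1868/11459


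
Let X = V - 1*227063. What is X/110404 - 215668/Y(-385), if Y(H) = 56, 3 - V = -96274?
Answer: -106330062/27601 ≈ -3852.4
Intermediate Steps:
V = 96277 (V = 3 - 1*(-96274) = 3 + 96274 = 96277)
X = -130786 (X = 96277 - 1*227063 = 96277 - 227063 = -130786)
X/110404 - 215668/Y(-385) = -130786/110404 - 215668/56 = -130786*1/110404 - 215668*1/56 = -65393/55202 - 53917/14 = -106330062/27601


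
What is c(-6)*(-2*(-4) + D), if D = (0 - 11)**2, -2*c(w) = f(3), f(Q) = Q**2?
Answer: -1161/2 ≈ -580.50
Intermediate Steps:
c(w) = -9/2 (c(w) = -1/2*3**2 = -1/2*9 = -9/2)
D = 121 (D = (-11)**2 = 121)
c(-6)*(-2*(-4) + D) = -9*(-2*(-4) + 121)/2 = -9*(8 + 121)/2 = -9/2*129 = -1161/2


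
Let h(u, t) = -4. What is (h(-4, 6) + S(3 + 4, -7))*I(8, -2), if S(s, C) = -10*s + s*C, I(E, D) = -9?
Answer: 1107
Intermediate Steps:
S(s, C) = -10*s + C*s
(h(-4, 6) + S(3 + 4, -7))*I(8, -2) = (-4 + (3 + 4)*(-10 - 7))*(-9) = (-4 + 7*(-17))*(-9) = (-4 - 119)*(-9) = -123*(-9) = 1107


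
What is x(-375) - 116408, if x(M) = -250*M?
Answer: -22658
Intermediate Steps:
x(-375) - 116408 = -250*(-375) - 116408 = 93750 - 116408 = -22658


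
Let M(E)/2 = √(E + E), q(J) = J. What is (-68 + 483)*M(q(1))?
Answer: 830*√2 ≈ 1173.8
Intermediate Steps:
M(E) = 2*√2*√E (M(E) = 2*√(E + E) = 2*√(2*E) = 2*(√2*√E) = 2*√2*√E)
(-68 + 483)*M(q(1)) = (-68 + 483)*(2*√2*√1) = 415*(2*√2*1) = 415*(2*√2) = 830*√2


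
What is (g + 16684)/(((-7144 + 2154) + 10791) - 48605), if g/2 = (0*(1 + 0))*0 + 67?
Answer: -2803/7134 ≈ -0.39291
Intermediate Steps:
g = 134 (g = 2*((0*(1 + 0))*0 + 67) = 2*((0*1)*0 + 67) = 2*(0*0 + 67) = 2*(0 + 67) = 2*67 = 134)
(g + 16684)/(((-7144 + 2154) + 10791) - 48605) = (134 + 16684)/(((-7144 + 2154) + 10791) - 48605) = 16818/((-4990 + 10791) - 48605) = 16818/(5801 - 48605) = 16818/(-42804) = 16818*(-1/42804) = -2803/7134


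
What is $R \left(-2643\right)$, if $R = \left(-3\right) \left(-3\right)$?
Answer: $-23787$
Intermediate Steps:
$R = 9$
$R \left(-2643\right) = 9 \left(-2643\right) = -23787$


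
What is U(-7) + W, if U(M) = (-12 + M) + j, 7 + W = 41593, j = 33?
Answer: 41600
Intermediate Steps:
W = 41586 (W = -7 + 41593 = 41586)
U(M) = 21 + M (U(M) = (-12 + M) + 33 = 21 + M)
U(-7) + W = (21 - 7) + 41586 = 14 + 41586 = 41600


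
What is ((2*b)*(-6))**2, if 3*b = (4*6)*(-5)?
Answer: 230400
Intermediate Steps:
b = -40 (b = ((4*6)*(-5))/3 = (24*(-5))/3 = (1/3)*(-120) = -40)
((2*b)*(-6))**2 = ((2*(-40))*(-6))**2 = (-80*(-6))**2 = 480**2 = 230400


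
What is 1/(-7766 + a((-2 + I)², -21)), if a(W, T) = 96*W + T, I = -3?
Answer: -1/5387 ≈ -0.00018563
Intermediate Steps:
a(W, T) = T + 96*W
1/(-7766 + a((-2 + I)², -21)) = 1/(-7766 + (-21 + 96*(-2 - 3)²)) = 1/(-7766 + (-21 + 96*(-5)²)) = 1/(-7766 + (-21 + 96*25)) = 1/(-7766 + (-21 + 2400)) = 1/(-7766 + 2379) = 1/(-5387) = -1/5387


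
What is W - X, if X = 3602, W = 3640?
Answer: 38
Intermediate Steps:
W - X = 3640 - 1*3602 = 3640 - 3602 = 38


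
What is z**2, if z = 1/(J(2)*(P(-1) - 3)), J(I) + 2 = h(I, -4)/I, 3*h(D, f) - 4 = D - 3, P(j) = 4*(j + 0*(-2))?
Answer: 4/441 ≈ 0.0090703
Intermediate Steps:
P(j) = 4*j (P(j) = 4*(j + 0) = 4*j)
h(D, f) = 1/3 + D/3 (h(D, f) = 4/3 + (D - 3)/3 = 4/3 + (-3 + D)/3 = 4/3 + (-1 + D/3) = 1/3 + D/3)
J(I) = -2 + (1/3 + I/3)/I
z = 2/21 (z = 1/(((1/3)*(1 - 5*2)/2)*(4*(-1) - 3)) = 1/(((1/3)*(1/2)*(1 - 10))*(-4 - 3)) = 1/(((1/3)*(1/2)*(-9))*(-7)) = 1/(-3/2*(-7)) = 1/(21/2) = 2/21 ≈ 0.095238)
z**2 = (2/21)**2 = 4/441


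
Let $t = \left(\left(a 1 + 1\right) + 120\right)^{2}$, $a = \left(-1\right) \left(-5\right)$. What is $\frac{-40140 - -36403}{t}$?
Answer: $- \frac{3737}{15876} \approx -0.23539$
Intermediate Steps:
$a = 5$
$t = 15876$ ($t = \left(\left(5 \cdot 1 + 1\right) + 120\right)^{2} = \left(\left(5 + 1\right) + 120\right)^{2} = \left(6 + 120\right)^{2} = 126^{2} = 15876$)
$\frac{-40140 - -36403}{t} = \frac{-40140 - -36403}{15876} = \left(-40140 + 36403\right) \frac{1}{15876} = \left(-3737\right) \frac{1}{15876} = - \frac{3737}{15876}$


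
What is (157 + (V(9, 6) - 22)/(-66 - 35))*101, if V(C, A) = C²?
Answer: 15798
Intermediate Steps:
(157 + (V(9, 6) - 22)/(-66 - 35))*101 = (157 + (9² - 22)/(-66 - 35))*101 = (157 + (81 - 22)/(-101))*101 = (157 + 59*(-1/101))*101 = (157 - 59/101)*101 = (15798/101)*101 = 15798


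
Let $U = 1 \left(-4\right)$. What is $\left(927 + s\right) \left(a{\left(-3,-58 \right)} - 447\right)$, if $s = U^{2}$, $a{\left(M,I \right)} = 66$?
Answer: $-359283$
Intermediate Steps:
$U = -4$
$s = 16$ ($s = \left(-4\right)^{2} = 16$)
$\left(927 + s\right) \left(a{\left(-3,-58 \right)} - 447\right) = \left(927 + 16\right) \left(66 - 447\right) = 943 \left(-381\right) = -359283$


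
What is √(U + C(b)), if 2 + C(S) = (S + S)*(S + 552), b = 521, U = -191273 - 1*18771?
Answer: 2*√227005 ≈ 952.90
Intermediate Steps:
U = -210044 (U = -191273 - 18771 = -210044)
C(S) = -2 + 2*S*(552 + S) (C(S) = -2 + (S + S)*(S + 552) = -2 + (2*S)*(552 + S) = -2 + 2*S*(552 + S))
√(U + C(b)) = √(-210044 + (-2 + 2*521² + 1104*521)) = √(-210044 + (-2 + 2*271441 + 575184)) = √(-210044 + (-2 + 542882 + 575184)) = √(-210044 + 1118064) = √908020 = 2*√227005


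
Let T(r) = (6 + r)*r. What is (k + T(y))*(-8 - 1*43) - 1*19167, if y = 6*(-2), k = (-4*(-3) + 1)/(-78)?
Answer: -45661/2 ≈ -22831.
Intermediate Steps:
k = -⅙ (k = (12 + 1)*(-1/78) = 13*(-1/78) = -⅙ ≈ -0.16667)
y = -12
T(r) = r*(6 + r)
(k + T(y))*(-8 - 1*43) - 1*19167 = (-⅙ - 12*(6 - 12))*(-8 - 1*43) - 1*19167 = (-⅙ - 12*(-6))*(-8 - 43) - 19167 = (-⅙ + 72)*(-51) - 19167 = (431/6)*(-51) - 19167 = -7327/2 - 19167 = -45661/2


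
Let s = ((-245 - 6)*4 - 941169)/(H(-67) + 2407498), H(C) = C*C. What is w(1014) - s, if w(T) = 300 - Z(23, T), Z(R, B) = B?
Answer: -1721216545/2411987 ≈ -713.61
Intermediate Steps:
H(C) = C²
w(T) = 300 - T
s = -942173/2411987 (s = ((-245 - 6)*4 - 941169)/((-67)² + 2407498) = (-251*4 - 941169)/(4489 + 2407498) = (-1004 - 941169)/2411987 = -942173*1/2411987 = -942173/2411987 ≈ -0.39062)
w(1014) - s = (300 - 1*1014) - 1*(-942173/2411987) = (300 - 1014) + 942173/2411987 = -714 + 942173/2411987 = -1721216545/2411987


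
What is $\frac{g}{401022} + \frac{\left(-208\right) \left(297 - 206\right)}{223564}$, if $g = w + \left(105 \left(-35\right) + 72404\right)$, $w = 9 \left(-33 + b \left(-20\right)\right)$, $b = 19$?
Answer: $\frac{867974794}{11206760301} \approx 0.077451$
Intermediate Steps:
$w = -3717$ ($w = 9 \left(-33 + 19 \left(-20\right)\right) = 9 \left(-33 - 380\right) = 9 \left(-413\right) = -3717$)
$g = 65012$ ($g = -3717 + \left(105 \left(-35\right) + 72404\right) = -3717 + \left(-3675 + 72404\right) = -3717 + 68729 = 65012$)
$\frac{g}{401022} + \frac{\left(-208\right) \left(297 - 206\right)}{223564} = \frac{65012}{401022} + \frac{\left(-208\right) \left(297 - 206\right)}{223564} = 65012 \cdot \frac{1}{401022} + \left(-208\right) 91 \cdot \frac{1}{223564} = \frac{32506}{200511} - \frac{4732}{55891} = \frac{867974794}{11206760301}$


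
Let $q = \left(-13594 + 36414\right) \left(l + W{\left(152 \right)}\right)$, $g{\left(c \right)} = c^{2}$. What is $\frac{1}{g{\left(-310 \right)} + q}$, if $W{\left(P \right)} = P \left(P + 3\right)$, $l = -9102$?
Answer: $\frac{1}{330027660} \approx 3.03 \cdot 10^{-9}$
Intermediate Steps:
$W{\left(P \right)} = P \left(3 + P\right)$
$q = 329931560$ ($q = \left(-13594 + 36414\right) \left(-9102 + 152 \left(3 + 152\right)\right) = 22820 \left(-9102 + 152 \cdot 155\right) = 22820 \left(-9102 + 23560\right) = 22820 \cdot 14458 = 329931560$)
$\frac{1}{g{\left(-310 \right)} + q} = \frac{1}{\left(-310\right)^{2} + 329931560} = \frac{1}{96100 + 329931560} = \frac{1}{330027660}$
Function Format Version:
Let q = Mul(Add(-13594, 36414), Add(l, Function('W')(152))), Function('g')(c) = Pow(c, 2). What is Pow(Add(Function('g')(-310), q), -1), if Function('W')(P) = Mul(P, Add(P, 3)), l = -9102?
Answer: Rational(1, 330027660) ≈ 3.0300e-9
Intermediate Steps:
Function('W')(P) = Mul(P, Add(3, P))
q = 329931560 (q = Mul(Add(-13594, 36414), Add(-9102, Mul(152, Add(3, 152)))) = Mul(22820, Add(-9102, Mul(152, 155))) = Mul(22820, Add(-9102, 23560)) = Mul(22820, 14458) = 329931560)
Pow(Add(Function('g')(-310), q), -1) = Pow(Add(Pow(-310, 2), 329931560), -1) = Pow(Add(96100, 329931560), -1) = Pow(330027660, -1) = Rational(1, 330027660)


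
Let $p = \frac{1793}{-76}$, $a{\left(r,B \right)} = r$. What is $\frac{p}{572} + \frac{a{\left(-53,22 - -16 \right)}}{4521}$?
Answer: $- \frac{946379}{17866992} \approx -0.052968$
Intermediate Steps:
$p = - \frac{1793}{76}$ ($p = 1793 \left(- \frac{1}{76}\right) = - \frac{1793}{76} \approx -23.592$)
$\frac{p}{572} + \frac{a{\left(-53,22 - -16 \right)}}{4521} = - \frac{1793}{76 \cdot 572} - \frac{53}{4521} = \left(- \frac{1793}{76}\right) \frac{1}{572} - \frac{53}{4521} = - \frac{163}{3952} - \frac{53}{4521} = - \frac{946379}{17866992}$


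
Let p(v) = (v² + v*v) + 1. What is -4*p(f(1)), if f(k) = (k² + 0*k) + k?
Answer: -36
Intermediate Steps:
f(k) = k + k² (f(k) = (k² + 0) + k = k² + k = k + k²)
p(v) = 1 + 2*v² (p(v) = (v² + v²) + 1 = 2*v² + 1 = 1 + 2*v²)
-4*p(f(1)) = -4*(1 + 2*(1*(1 + 1))²) = -4*(1 + 2*(1*2)²) = -4*(1 + 2*2²) = -4*(1 + 2*4) = -4*(1 + 8) = -4*9 = -36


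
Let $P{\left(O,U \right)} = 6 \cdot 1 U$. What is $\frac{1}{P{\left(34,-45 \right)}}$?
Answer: $- \frac{1}{270} \approx -0.0037037$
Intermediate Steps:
$P{\left(O,U \right)} = 6 U$
$\frac{1}{P{\left(34,-45 \right)}} = \frac{1}{6 \left(-45\right)} = \frac{1}{-270} = - \frac{1}{270}$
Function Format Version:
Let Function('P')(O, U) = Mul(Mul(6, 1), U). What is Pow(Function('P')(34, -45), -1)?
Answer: Rational(-1, 270) ≈ -0.0037037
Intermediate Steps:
Function('P')(O, U) = Mul(6, U)
Pow(Function('P')(34, -45), -1) = Pow(Mul(6, -45), -1) = Pow(-270, -1) = Rational(-1, 270)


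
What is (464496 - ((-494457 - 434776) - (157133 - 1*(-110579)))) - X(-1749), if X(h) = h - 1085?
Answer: 1664275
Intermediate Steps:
X(h) = -1085 + h
(464496 - ((-494457 - 434776) - (157133 - 1*(-110579)))) - X(-1749) = (464496 - ((-494457 - 434776) - (157133 - 1*(-110579)))) - (-1085 - 1749) = (464496 - (-929233 - (157133 + 110579))) - 1*(-2834) = (464496 - (-929233 - 1*267712)) + 2834 = (464496 - (-929233 - 267712)) + 2834 = (464496 - 1*(-1196945)) + 2834 = (464496 + 1196945) + 2834 = 1661441 + 2834 = 1664275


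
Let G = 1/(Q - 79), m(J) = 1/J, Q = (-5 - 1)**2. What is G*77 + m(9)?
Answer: -650/387 ≈ -1.6796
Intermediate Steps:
Q = 36 (Q = (-6)**2 = 36)
G = -1/43 (G = 1/(36 - 79) = 1/(-43) = -1/43 ≈ -0.023256)
G*77 + m(9) = -1/43*77 + 1/9 = -77/43 + 1/9 = -650/387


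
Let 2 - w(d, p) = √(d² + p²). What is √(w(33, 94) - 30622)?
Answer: √(-30620 - 5*√397) ≈ 175.27*I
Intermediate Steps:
w(d, p) = 2 - √(d² + p²)
√(w(33, 94) - 30622) = √((2 - √(33² + 94²)) - 30622) = √((2 - √(1089 + 8836)) - 30622) = √((2 - √9925) - 30622) = √((2 - 5*√397) - 30622) = √(-30620 - 5*√397)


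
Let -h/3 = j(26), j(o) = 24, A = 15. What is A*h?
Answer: -1080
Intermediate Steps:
h = -72 (h = -3*24 = -72)
A*h = 15*(-72) = -1080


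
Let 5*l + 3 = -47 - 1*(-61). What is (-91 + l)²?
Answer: 197136/25 ≈ 7885.4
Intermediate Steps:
l = 11/5 (l = -⅗ + (-47 - 1*(-61))/5 = -⅗ + (-47 + 61)/5 = -⅗ + (⅕)*14 = -⅗ + 14/5 = 11/5 ≈ 2.2000)
(-91 + l)² = (-91 + 11/5)² = (-444/5)² = 197136/25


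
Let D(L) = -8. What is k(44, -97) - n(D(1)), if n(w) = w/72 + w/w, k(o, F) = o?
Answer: 388/9 ≈ 43.111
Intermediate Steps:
n(w) = 1 + w/72 (n(w) = w*(1/72) + 1 = w/72 + 1 = 1 + w/72)
k(44, -97) - n(D(1)) = 44 - (1 + (1/72)*(-8)) = 44 - (1 - ⅑) = 44 - 1*8/9 = 44 - 8/9 = 388/9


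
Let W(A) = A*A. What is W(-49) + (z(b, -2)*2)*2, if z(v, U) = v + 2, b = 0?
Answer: 2409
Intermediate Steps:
z(v, U) = 2 + v
W(A) = A²
W(-49) + (z(b, -2)*2)*2 = (-49)² + ((2 + 0)*2)*2 = 2401 + (2*2)*2 = 2401 + 4*2 = 2401 + 8 = 2409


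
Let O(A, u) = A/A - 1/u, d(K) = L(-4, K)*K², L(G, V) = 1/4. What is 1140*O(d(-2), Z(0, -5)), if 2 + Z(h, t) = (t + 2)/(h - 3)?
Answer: 2280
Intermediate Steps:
L(G, V) = ¼
Z(h, t) = -2 + (2 + t)/(-3 + h) (Z(h, t) = -2 + (t + 2)/(h - 3) = -2 + (2 + t)/(-3 + h))
d(K) = K²/4
O(A, u) = 1 - 1/u
1140*O(d(-2), Z(0, -5)) = 1140*((-1 + (8 - 5 - 2*0)/(-3 + 0))/(((8 - 5 - 2*0)/(-3 + 0)))) = 1140*((-1 + (8 - 5 + 0)/(-3))/(((8 - 5 + 0)/(-3)))) = 1140*((-1 - ⅓*3)/((-⅓*3))) = 1140*((-1 - 1)/(-1)) = 1140*(-1*(-2)) = 1140*2 = 2280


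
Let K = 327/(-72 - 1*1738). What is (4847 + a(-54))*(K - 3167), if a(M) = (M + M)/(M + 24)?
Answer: -139032675041/9050 ≈ -1.5363e+7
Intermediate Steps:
a(M) = 2*M/(24 + M) (a(M) = (2*M)/(24 + M) = 2*M/(24 + M))
K = -327/1810 (K = 327/(-72 - 1738) = 327/(-1810) = 327*(-1/1810) = -327/1810 ≈ -0.18066)
(4847 + a(-54))*(K - 3167) = (4847 + 2*(-54)/(24 - 54))*(-327/1810 - 3167) = (4847 + 2*(-54)/(-30))*(-5732597/1810) = (4847 + 2*(-54)*(-1/30))*(-5732597/1810) = (4847 + 18/5)*(-5732597/1810) = (24253/5)*(-5732597/1810) = -139032675041/9050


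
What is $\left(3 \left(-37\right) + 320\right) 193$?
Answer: $40337$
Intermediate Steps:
$\left(3 \left(-37\right) + 320\right) 193 = \left(-111 + 320\right) 193 = 209 \cdot 193 = 40337$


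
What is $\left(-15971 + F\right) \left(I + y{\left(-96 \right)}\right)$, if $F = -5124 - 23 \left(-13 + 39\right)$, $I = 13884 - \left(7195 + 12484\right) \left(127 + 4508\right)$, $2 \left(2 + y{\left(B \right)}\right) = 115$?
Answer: $\frac{3956726211543}{2} \approx 1.9784 \cdot 10^{12}$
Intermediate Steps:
$y{\left(B \right)} = \frac{111}{2}$ ($y{\left(B \right)} = -2 + \frac{1}{2} \cdot 115 = -2 + \frac{115}{2} = \frac{111}{2}$)
$I = -91198281$ ($I = 13884 - 19679 \cdot 4635 = 13884 - 91212165 = -91198281$)
$F = -5722$ ($F = -5124 - 23 \cdot 26 = -5124 - 598 = -5722$)
$\left(-15971 + F\right) \left(I + y{\left(-96 \right)}\right) = \left(-15971 - 5722\right) \left(-91198281 + \frac{111}{2}\right) = \left(-21693\right) \left(- \frac{182396451}{2}\right) = \frac{3956726211543}{2}$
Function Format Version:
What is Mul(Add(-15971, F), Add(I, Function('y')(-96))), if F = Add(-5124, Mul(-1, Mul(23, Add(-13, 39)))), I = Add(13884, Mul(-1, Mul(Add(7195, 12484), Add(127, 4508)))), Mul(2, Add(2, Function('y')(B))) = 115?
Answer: Rational(3956726211543, 2) ≈ 1.9784e+12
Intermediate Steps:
Function('y')(B) = Rational(111, 2) (Function('y')(B) = Add(-2, Mul(Rational(1, 2), 115)) = Add(-2, Rational(115, 2)) = Rational(111, 2))
I = -91198281 (I = Add(13884, Mul(-1, Mul(19679, 4635))) = Add(13884, Mul(-1, 91212165)) = Add(13884, -91212165) = -91198281)
F = -5722 (F = Add(-5124, Mul(-1, Mul(23, 26))) = Add(-5124, Mul(-1, 598)) = Add(-5124, -598) = -5722)
Mul(Add(-15971, F), Add(I, Function('y')(-96))) = Mul(Add(-15971, -5722), Add(-91198281, Rational(111, 2))) = Mul(-21693, Rational(-182396451, 2)) = Rational(3956726211543, 2)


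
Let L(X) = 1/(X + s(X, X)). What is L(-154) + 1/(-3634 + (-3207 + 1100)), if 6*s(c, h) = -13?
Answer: -35383/5379317 ≈ -0.0065776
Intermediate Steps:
s(c, h) = -13/6 (s(c, h) = (⅙)*(-13) = -13/6)
L(X) = 1/(-13/6 + X) (L(X) = 1/(X - 13/6) = 1/(-13/6 + X))
L(-154) + 1/(-3634 + (-3207 + 1100)) = 6/(-13 + 6*(-154)) + 1/(-3634 + (-3207 + 1100)) = 6/(-13 - 924) + 1/(-3634 - 2107) = 6/(-937) + 1/(-5741) = 6*(-1/937) - 1/5741 = -6/937 - 1/5741 = -35383/5379317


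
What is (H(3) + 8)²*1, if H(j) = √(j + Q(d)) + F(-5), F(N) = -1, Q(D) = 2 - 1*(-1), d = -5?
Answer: (7 + √6)² ≈ 89.293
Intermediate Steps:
Q(D) = 3 (Q(D) = 2 + 1 = 3)
H(j) = -1 + √(3 + j) (H(j) = √(j + 3) - 1 = √(3 + j) - 1 = -1 + √(3 + j))
(H(3) + 8)²*1 = ((-1 + √(3 + 3)) + 8)²*1 = ((-1 + √6) + 8)²*1 = (7 + √6)²*1 = (7 + √6)²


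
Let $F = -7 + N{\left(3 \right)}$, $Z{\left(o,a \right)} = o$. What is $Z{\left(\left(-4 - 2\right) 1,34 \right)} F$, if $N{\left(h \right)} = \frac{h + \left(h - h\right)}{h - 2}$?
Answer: $24$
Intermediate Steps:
$N{\left(h \right)} = \frac{h}{-2 + h}$ ($N{\left(h \right)} = \frac{h + 0}{-2 + h} = \frac{h}{-2 + h}$)
$F = -4$ ($F = -7 + \frac{3}{-2 + 3} = -7 + \frac{3}{1} = -7 + 3 \cdot 1 = -7 + 3 = -4$)
$Z{\left(\left(-4 - 2\right) 1,34 \right)} F = \left(-4 - 2\right) 1 \left(-4\right) = \left(-6\right) 1 \left(-4\right) = \left(-6\right) \left(-4\right) = 24$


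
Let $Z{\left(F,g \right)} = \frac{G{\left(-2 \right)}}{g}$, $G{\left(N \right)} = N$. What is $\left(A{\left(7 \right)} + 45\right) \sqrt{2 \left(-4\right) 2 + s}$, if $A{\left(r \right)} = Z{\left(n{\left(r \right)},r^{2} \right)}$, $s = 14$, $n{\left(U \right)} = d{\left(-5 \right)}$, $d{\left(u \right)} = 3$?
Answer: $\frac{2203 i \sqrt{2}}{49} \approx 63.582 i$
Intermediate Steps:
$n{\left(U \right)} = 3$
$Z{\left(F,g \right)} = - \frac{2}{g}$
$A{\left(r \right)} = - \frac{2}{r^{2}}$
$\left(A{\left(7 \right)} + 45\right) \sqrt{2 \left(-4\right) 2 + s} = \left(- \frac{2}{49} + 45\right) \sqrt{2 \left(-4\right) 2 + 14} = \left(\left(-2\right) \frac{1}{49} + 45\right) \sqrt{\left(-8\right) 2 + 14} = \left(- \frac{2}{49} + 45\right) \sqrt{-16 + 14} = \frac{2203 \sqrt{-2}}{49} = \frac{2203 i \sqrt{2}}{49}$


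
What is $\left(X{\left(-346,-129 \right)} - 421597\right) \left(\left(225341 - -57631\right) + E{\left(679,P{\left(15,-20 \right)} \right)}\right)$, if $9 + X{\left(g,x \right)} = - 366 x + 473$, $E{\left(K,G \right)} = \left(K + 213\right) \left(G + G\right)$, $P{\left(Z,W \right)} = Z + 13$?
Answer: $-124486609156$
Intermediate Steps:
$P{\left(Z,W \right)} = 13 + Z$
$E{\left(K,G \right)} = 2 G \left(213 + K\right)$ ($E{\left(K,G \right)} = \left(213 + K\right) 2 G = 2 G \left(213 + K\right)$)
$X{\left(g,x \right)} = 464 - 366 x$ ($X{\left(g,x \right)} = -9 - \left(-473 + 366 x\right) = 464 - 366 x$)
$\left(X{\left(-346,-129 \right)} - 421597\right) \left(\left(225341 - -57631\right) + E{\left(679,P{\left(15,-20 \right)} \right)}\right) = \left(\left(464 - -47214\right) - 421597\right) \left(\left(225341 - -57631\right) + 2 \left(13 + 15\right) \left(213 + 679\right)\right) = \left(\left(464 + 47214\right) - 421597\right) \left(\left(225341 + 57631\right) + 2 \cdot 28 \cdot 892\right) = \left(47678 - 421597\right) \left(282972 + 49952\right) = \left(-373919\right) 332924 = -124486609156$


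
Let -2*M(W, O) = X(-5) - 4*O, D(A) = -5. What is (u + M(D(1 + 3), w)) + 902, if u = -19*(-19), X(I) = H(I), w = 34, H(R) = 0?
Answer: 1331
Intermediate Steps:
X(I) = 0
u = 361
M(W, O) = 2*O (M(W, O) = -(0 - 4*O)/2 = -(-2)*O = 2*O)
(u + M(D(1 + 3), w)) + 902 = (361 + 2*34) + 902 = (361 + 68) + 902 = 429 + 902 = 1331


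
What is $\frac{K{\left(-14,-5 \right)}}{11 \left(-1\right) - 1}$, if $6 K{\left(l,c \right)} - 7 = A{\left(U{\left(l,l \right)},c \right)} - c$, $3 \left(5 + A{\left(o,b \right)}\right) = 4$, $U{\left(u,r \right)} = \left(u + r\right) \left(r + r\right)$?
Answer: $- \frac{25}{216} \approx -0.11574$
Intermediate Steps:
$U{\left(u,r \right)} = 2 r \left(r + u\right)$ ($U{\left(u,r \right)} = \left(r + u\right) 2 r = 2 r \left(r + u\right)$)
$A{\left(o,b \right)} = - \frac{11}{3}$ ($A{\left(o,b \right)} = -5 + \frac{1}{3} \cdot 4 = -5 + \frac{4}{3} = - \frac{11}{3}$)
$K{\left(l,c \right)} = \frac{5}{9} - \frac{c}{6}$ ($K{\left(l,c \right)} = \frac{7}{6} + \frac{- \frac{11}{3} - c}{6} = \frac{7}{6} - \left(\frac{11}{18} + \frac{c}{6}\right) = \frac{5}{9} - \frac{c}{6}$)
$\frac{K{\left(-14,-5 \right)}}{11 \left(-1\right) - 1} = \frac{\frac{5}{9} - - \frac{5}{6}}{11 \left(-1\right) - 1} = \frac{\frac{5}{9} + \frac{5}{6}}{-11 - 1} = \frac{25}{18 \left(-12\right)} = \frac{25}{18} \left(- \frac{1}{12}\right) = - \frac{25}{216}$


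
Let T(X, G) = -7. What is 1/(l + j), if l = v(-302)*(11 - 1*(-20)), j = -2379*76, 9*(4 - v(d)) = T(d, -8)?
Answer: -9/1625903 ≈ -5.5354e-6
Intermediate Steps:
v(d) = 43/9 (v(d) = 4 - 1/9*(-7) = 4 + 7/9 = 43/9)
j = -180804
l = 1333/9 (l = 43*(11 - 1*(-20))/9 = 43*(11 + 20)/9 = (43/9)*31 = 1333/9 ≈ 148.11)
1/(l + j) = 1/(1333/9 - 180804) = 1/(-1625903/9) = -9/1625903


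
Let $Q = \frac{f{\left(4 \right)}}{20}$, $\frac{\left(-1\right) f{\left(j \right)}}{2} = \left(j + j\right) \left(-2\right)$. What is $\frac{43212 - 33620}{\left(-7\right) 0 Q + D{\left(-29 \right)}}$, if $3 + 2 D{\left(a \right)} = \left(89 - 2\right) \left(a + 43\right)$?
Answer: $\frac{19184}{1215} \approx 15.789$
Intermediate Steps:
$D{\left(a \right)} = 1869 + \frac{87 a}{2}$ ($D{\left(a \right)} = - \frac{3}{2} + \frac{\left(89 - 2\right) \left(a + 43\right)}{2} = - \frac{3}{2} + \frac{87 \left(43 + a\right)}{2} = - \frac{3}{2} + \frac{3741 + 87 a}{2} = - \frac{3}{2} + \left(\frac{3741}{2} + \frac{87 a}{2}\right) = 1869 + \frac{87 a}{2}$)
$f{\left(j \right)} = 8 j$ ($f{\left(j \right)} = - 2 \left(j + j\right) \left(-2\right) = - 2 \cdot 2 j \left(-2\right) = - 2 \left(- 4 j\right) = 8 j$)
$Q = \frac{8}{5}$ ($Q = \frac{8 \cdot 4}{20} = 32 \cdot \frac{1}{20} = \frac{8}{5} \approx 1.6$)
$\frac{43212 - 33620}{\left(-7\right) 0 Q + D{\left(-29 \right)}} = \frac{43212 - 33620}{\left(-7\right) 0 \cdot \frac{8}{5} + \left(1869 + \frac{87}{2} \left(-29\right)\right)} = \frac{9592}{0 \cdot \frac{8}{5} + \left(1869 - \frac{2523}{2}\right)} = \frac{9592}{0 + \frac{1215}{2}} = \frac{9592}{\frac{1215}{2}} = 9592 \cdot \frac{2}{1215} = \frac{19184}{1215}$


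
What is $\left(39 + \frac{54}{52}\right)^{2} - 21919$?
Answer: $- \frac{13733563}{676} \approx -20316.0$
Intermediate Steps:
$\left(39 + \frac{54}{52}\right)^{2} - 21919 = \left(39 + 54 \cdot \frac{1}{52}\right)^{2} - 21919 = \left(39 + \frac{27}{26}\right)^{2} - 21919 = \left(\frac{1041}{26}\right)^{2} - 21919 = \frac{1083681}{676} - 21919 = - \frac{13733563}{676}$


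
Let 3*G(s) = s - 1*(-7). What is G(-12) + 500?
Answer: 1495/3 ≈ 498.33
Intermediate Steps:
G(s) = 7/3 + s/3 (G(s) = (s - 1*(-7))/3 = (s + 7)/3 = (7 + s)/3 = 7/3 + s/3)
G(-12) + 500 = (7/3 + (⅓)*(-12)) + 500 = (7/3 - 4) + 500 = -5/3 + 500 = 1495/3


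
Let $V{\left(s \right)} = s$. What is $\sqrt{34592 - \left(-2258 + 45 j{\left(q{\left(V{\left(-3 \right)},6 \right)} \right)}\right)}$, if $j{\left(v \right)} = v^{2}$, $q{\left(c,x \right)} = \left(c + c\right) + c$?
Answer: $\sqrt{33205} \approx 182.22$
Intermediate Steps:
$q{\left(c,x \right)} = 3 c$ ($q{\left(c,x \right)} = 2 c + c = 3 c$)
$\sqrt{34592 - \left(-2258 + 45 j{\left(q{\left(V{\left(-3 \right)},6 \right)} \right)}\right)} = \sqrt{34592 + \left(\left(- 45 \left(3 \left(-3\right)\right)^{2} + 79\right) + 2179\right)} = \sqrt{34592 + \left(\left(- 45 \left(-9\right)^{2} + 79\right) + 2179\right)} = \sqrt{34592 + \left(\left(\left(-45\right) 81 + 79\right) + 2179\right)} = \sqrt{34592 + \left(\left(-3645 + 79\right) + 2179\right)} = \sqrt{34592 + \left(-3566 + 2179\right)} = \sqrt{34592 - 1387} = \sqrt{33205}$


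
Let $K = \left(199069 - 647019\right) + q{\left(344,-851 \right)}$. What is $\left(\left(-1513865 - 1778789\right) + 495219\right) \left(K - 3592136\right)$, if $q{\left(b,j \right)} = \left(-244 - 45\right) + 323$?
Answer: $11301782866620$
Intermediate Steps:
$q{\left(b,j \right)} = 34$ ($q{\left(b,j \right)} = -289 + 323 = 34$)
$K = -447916$ ($K = \left(199069 - 647019\right) + 34 = -447950 + 34 = -447916$)
$\left(\left(-1513865 - 1778789\right) + 495219\right) \left(K - 3592136\right) = \left(\left(-1513865 - 1778789\right) + 495219\right) \left(-447916 - 3592136\right) = \left(\left(-1513865 - 1778789\right) + 495219\right) \left(-4040052\right) = \left(-3292654 + 495219\right) \left(-4040052\right) = \left(-2797435\right) \left(-4040052\right) = 11301782866620$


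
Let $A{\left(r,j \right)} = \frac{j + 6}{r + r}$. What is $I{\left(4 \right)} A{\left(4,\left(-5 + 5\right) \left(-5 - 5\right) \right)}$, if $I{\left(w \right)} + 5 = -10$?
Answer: $- \frac{45}{4} \approx -11.25$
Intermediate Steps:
$I{\left(w \right)} = -15$ ($I{\left(w \right)} = -5 - 10 = -15$)
$A{\left(r,j \right)} = \frac{6 + j}{2 r}$
$I{\left(4 \right)} A{\left(4,\left(-5 + 5\right) \left(-5 - 5\right) \right)} = - 15 \frac{6 + \left(-5 + 5\right) \left(-5 - 5\right)}{2 \cdot 4} = - 15 \cdot \frac{1}{2} \cdot \frac{1}{4} \left(6 + 0 \left(-10\right)\right) = - 15 \cdot \frac{1}{2} \cdot \frac{1}{4} \left(6 + 0\right) = - 15 \cdot \frac{1}{2} \cdot \frac{1}{4} \cdot 6 = \left(-15\right) \frac{3}{4} = - \frac{45}{4}$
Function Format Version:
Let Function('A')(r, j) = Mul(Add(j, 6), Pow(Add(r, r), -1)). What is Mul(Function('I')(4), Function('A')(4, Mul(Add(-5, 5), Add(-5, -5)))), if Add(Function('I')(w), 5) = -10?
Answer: Rational(-45, 4) ≈ -11.250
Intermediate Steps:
Function('I')(w) = -15 (Function('I')(w) = Add(-5, -10) = -15)
Function('A')(r, j) = Mul(Rational(1, 2), Pow(r, -1), Add(6, j)) (Function('A')(r, j) = Mul(Add(6, j), Pow(Mul(2, r), -1)) = Mul(Add(6, j), Mul(Rational(1, 2), Pow(r, -1))) = Mul(Rational(1, 2), Pow(r, -1), Add(6, j)))
Mul(Function('I')(4), Function('A')(4, Mul(Add(-5, 5), Add(-5, -5)))) = Mul(-15, Mul(Rational(1, 2), Pow(4, -1), Add(6, Mul(Add(-5, 5), Add(-5, -5))))) = Mul(-15, Mul(Rational(1, 2), Rational(1, 4), Add(6, Mul(0, -10)))) = Mul(-15, Mul(Rational(1, 2), Rational(1, 4), Add(6, 0))) = Mul(-15, Mul(Rational(1, 2), Rational(1, 4), 6)) = Mul(-15, Rational(3, 4)) = Rational(-45, 4)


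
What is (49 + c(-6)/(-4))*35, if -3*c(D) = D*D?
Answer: 1820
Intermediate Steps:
c(D) = -D**2/3 (c(D) = -D*D/3 = -D**2/3)
(49 + c(-6)/(-4))*35 = (49 - 1/3*(-6)**2/(-4))*35 = (49 - 1/3*36*(-1/4))*35 = (49 - 12*(-1/4))*35 = (49 + 3)*35 = 52*35 = 1820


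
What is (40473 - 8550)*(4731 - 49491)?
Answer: -1428873480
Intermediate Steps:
(40473 - 8550)*(4731 - 49491) = 31923*(-44760) = -1428873480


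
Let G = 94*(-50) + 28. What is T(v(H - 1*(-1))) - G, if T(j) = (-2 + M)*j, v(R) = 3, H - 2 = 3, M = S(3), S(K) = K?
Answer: 4675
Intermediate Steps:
M = 3
H = 5 (H = 2 + 3 = 5)
T(j) = j (T(j) = (-2 + 3)*j = 1*j = j)
G = -4672 (G = -4700 + 28 = -4672)
T(v(H - 1*(-1))) - G = 3 - 1*(-4672) = 3 + 4672 = 4675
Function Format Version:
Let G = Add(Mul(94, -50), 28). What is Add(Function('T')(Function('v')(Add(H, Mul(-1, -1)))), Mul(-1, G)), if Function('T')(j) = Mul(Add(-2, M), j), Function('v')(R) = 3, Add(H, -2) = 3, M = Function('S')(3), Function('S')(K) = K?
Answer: 4675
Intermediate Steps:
M = 3
H = 5 (H = Add(2, 3) = 5)
Function('T')(j) = j (Function('T')(j) = Mul(Add(-2, 3), j) = Mul(1, j) = j)
G = -4672 (G = Add(-4700, 28) = -4672)
Add(Function('T')(Function('v')(Add(H, Mul(-1, -1)))), Mul(-1, G)) = Add(3, Mul(-1, -4672)) = Add(3, 4672) = 4675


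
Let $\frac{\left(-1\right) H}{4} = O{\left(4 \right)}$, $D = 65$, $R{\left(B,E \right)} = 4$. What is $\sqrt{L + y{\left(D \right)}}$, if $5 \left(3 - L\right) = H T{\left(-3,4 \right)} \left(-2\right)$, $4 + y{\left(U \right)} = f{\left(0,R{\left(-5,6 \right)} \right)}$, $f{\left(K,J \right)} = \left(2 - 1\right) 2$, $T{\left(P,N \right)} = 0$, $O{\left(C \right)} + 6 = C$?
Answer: $1$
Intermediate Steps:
$O{\left(C \right)} = -6 + C$
$f{\left(K,J \right)} = 2$ ($f{\left(K,J \right)} = 1 \cdot 2 = 2$)
$H = 8$ ($H = - 4 \left(-6 + 4\right) = \left(-4\right) \left(-2\right) = 8$)
$y{\left(U \right)} = -2$ ($y{\left(U \right)} = -4 + 2 = -2$)
$L = 3$ ($L = 3 - \frac{8 \cdot 0 \left(-2\right)}{5} = 3 - \frac{0 \left(-2\right)}{5} = 3 - 0 = 3 + 0 = 3$)
$\sqrt{L + y{\left(D \right)}} = \sqrt{3 - 2} = \sqrt{1} = 1$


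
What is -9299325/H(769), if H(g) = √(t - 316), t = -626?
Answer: 3099775*I*√942/314 ≈ 3.0299e+5*I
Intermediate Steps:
H(g) = I*√942 (H(g) = √(-626 - 316) = √(-942) = I*√942)
-9299325/H(769) = -9299325*(-I*√942/942) = -(-3099775)*I*√942/314 = 3099775*I*√942/314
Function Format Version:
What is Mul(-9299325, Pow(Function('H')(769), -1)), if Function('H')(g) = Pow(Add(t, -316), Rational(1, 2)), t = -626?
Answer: Mul(Rational(3099775, 314), I, Pow(942, Rational(1, 2))) ≈ Mul(3.0299e+5, I)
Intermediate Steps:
Function('H')(g) = Mul(I, Pow(942, Rational(1, 2))) (Function('H')(g) = Pow(Add(-626, -316), Rational(1, 2)) = Pow(-942, Rational(1, 2)) = Mul(I, Pow(942, Rational(1, 2))))
Mul(-9299325, Pow(Function('H')(769), -1)) = Mul(-9299325, Pow(Mul(I, Pow(942, Rational(1, 2))), -1)) = Mul(-9299325, Mul(Rational(-1, 942), I, Pow(942, Rational(1, 2)))) = Mul(Rational(3099775, 314), I, Pow(942, Rational(1, 2)))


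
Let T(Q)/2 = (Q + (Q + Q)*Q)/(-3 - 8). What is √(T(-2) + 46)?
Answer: √5434/11 ≈ 6.7014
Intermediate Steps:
T(Q) = -4*Q²/11 - 2*Q/11 (T(Q) = 2*((Q + (Q + Q)*Q)/(-3 - 8)) = 2*((Q + (2*Q)*Q)/(-11)) = 2*((Q + 2*Q²)*(-1/11)) = 2*(-2*Q²/11 - Q/11) = -4*Q²/11 - 2*Q/11)
√(T(-2) + 46) = √(-2/11*(-2)*(1 + 2*(-2)) + 46) = √(-2/11*(-2)*(1 - 4) + 46) = √(-2/11*(-2)*(-3) + 46) = √(-12/11 + 46) = √(494/11) = √5434/11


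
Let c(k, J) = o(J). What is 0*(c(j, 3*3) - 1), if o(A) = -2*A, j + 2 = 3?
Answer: 0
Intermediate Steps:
j = 1 (j = -2 + 3 = 1)
c(k, J) = -2*J
0*(c(j, 3*3) - 1) = 0*(-6*3 - 1) = 0*(-2*9 - 1) = 0*(-18 - 1) = 0*(-19) = 0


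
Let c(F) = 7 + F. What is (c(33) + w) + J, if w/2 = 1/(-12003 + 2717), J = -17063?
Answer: -79037790/4643 ≈ -17023.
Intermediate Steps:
w = -1/4643 (w = 2/(-12003 + 2717) = 2/(-9286) = 2*(-1/9286) = -1/4643 ≈ -0.00021538)
(c(33) + w) + J = ((7 + 33) - 1/4643) - 17063 = (40 - 1/4643) - 17063 = 185719/4643 - 17063 = -79037790/4643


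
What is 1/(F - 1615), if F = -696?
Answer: -1/2311 ≈ -0.00043271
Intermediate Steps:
1/(F - 1615) = 1/(-696 - 1615) = 1/(-2311) = -1/2311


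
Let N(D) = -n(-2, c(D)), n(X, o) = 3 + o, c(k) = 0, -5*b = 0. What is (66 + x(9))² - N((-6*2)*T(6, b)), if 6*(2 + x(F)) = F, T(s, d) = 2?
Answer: 17173/4 ≈ 4293.3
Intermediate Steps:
b = 0 (b = -⅕*0 = 0)
x(F) = -2 + F/6
N(D) = -3 (N(D) = -(3 + 0) = -1*3 = -3)
(66 + x(9))² - N((-6*2)*T(6, b)) = (66 + (-2 + (⅙)*9))² - 1*(-3) = (66 + (-2 + 3/2))² + 3 = (66 - ½)² + 3 = (131/2)² + 3 = 17161/4 + 3 = 17173/4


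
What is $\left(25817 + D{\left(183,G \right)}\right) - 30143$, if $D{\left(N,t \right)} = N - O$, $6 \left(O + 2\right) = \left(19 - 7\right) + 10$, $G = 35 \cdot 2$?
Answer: $- \frac{12434}{3} \approx -4144.7$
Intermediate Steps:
$G = 70$
$O = \frac{5}{3}$ ($O = -2 + \frac{\left(19 - 7\right) + 10}{6} = -2 + \frac{12 + 10}{6} = -2 + \frac{1}{6} \cdot 22 = -2 + \frac{11}{3} = \frac{5}{3} \approx 1.6667$)
$D{\left(N,t \right)} = - \frac{5}{3} + N$ ($D{\left(N,t \right)} = N - \frac{5}{3} = - \frac{5}{3} + N$)
$\left(25817 + D{\left(183,G \right)}\right) - 30143 = \left(25817 + \left(- \frac{5}{3} + 183\right)\right) - 30143 = \left(25817 + \frac{544}{3}\right) - 30143 = \frac{77995}{3} - 30143 = - \frac{12434}{3}$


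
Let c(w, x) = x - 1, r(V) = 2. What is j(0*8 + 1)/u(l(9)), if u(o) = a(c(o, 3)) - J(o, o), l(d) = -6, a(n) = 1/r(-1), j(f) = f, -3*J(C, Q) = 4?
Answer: 6/11 ≈ 0.54545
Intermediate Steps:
J(C, Q) = -4/3 (J(C, Q) = -⅓*4 = -4/3)
c(w, x) = -1 + x
a(n) = ½ (a(n) = 1/2 = ½)
u(o) = 11/6 (u(o) = ½ - 1*(-4/3) = ½ + 4/3 = 11/6)
j(0*8 + 1)/u(l(9)) = (0*8 + 1)/(11/6) = (0 + 1)*(6/11) = 1*(6/11) = 6/11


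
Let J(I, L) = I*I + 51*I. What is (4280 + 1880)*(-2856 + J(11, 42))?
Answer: -13391840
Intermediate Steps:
J(I, L) = I² + 51*I
(4280 + 1880)*(-2856 + J(11, 42)) = (4280 + 1880)*(-2856 + 11*(51 + 11)) = 6160*(-2856 + 11*62) = 6160*(-2856 + 682) = 6160*(-2174) = -13391840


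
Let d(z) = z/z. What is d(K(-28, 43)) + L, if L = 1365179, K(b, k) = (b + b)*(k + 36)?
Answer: 1365180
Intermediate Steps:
K(b, k) = 2*b*(36 + k) (K(b, k) = (2*b)*(36 + k) = 2*b*(36 + k))
d(z) = 1
d(K(-28, 43)) + L = 1 + 1365179 = 1365180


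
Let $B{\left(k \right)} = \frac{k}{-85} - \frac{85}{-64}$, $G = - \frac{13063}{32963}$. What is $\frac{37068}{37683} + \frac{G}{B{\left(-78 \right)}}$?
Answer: $\frac{240191365868}{297554552043} \approx 0.80722$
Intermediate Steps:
$G = - \frac{13063}{32963}$ ($G = \left(-13063\right) \frac{1}{32963} = - \frac{13063}{32963} \approx -0.39629$)
$B{\left(k \right)} = \frac{85}{64} - \frac{k}{85}$ ($B{\left(k \right)} = k \left(- \frac{1}{85}\right) - - \frac{85}{64} = - \frac{k}{85} + \frac{85}{64} = \frac{85}{64} - \frac{k}{85}$)
$\frac{37068}{37683} + \frac{G}{B{\left(-78 \right)}} = \frac{37068}{37683} - \frac{13063}{32963 \left(\frac{85}{64} - - \frac{78}{85}\right)} = 37068 \cdot \frac{1}{37683} - \frac{13063}{32963 \left(\frac{85}{64} + \frac{78}{85}\right)} = \frac{12356}{12561} - \frac{13063}{32963 \cdot \frac{12217}{5440}} = \frac{12356}{12561} - \frac{4180160}{23688763} = \frac{240191365868}{297554552043}$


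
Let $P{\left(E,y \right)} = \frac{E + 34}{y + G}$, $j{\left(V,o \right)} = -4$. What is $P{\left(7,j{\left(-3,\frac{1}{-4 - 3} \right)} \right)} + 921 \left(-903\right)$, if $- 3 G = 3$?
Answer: $- \frac{4158356}{5} \approx -8.3167 \cdot 10^{5}$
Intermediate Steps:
$G = -1$ ($G = \left(- \frac{1}{3}\right) 3 = -1$)
$P{\left(E,y \right)} = \frac{34 + E}{-1 + y}$ ($P{\left(E,y \right)} = \frac{E + 34}{y - 1} = \frac{34 + E}{-1 + y}$)
$P{\left(7,j{\left(-3,\frac{1}{-4 - 3} \right)} \right)} + 921 \left(-903\right) = \frac{34 + 7}{-1 - 4} + 921 \left(-903\right) = \frac{1}{-5} \cdot 41 - 831663 = \left(- \frac{1}{5}\right) 41 - 831663 = - \frac{41}{5} - 831663 = - \frac{4158356}{5}$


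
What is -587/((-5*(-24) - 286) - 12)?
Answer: 587/178 ≈ 3.2978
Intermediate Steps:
-587/((-5*(-24) - 286) - 12) = -587/((120 - 286) - 12) = -587/(-166 - 12) = -587/(-178) = -587*(-1/178) = 587/178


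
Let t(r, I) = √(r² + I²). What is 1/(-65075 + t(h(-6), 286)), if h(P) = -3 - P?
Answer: -13015/846934764 - √81805/4234673820 ≈ -1.5435e-5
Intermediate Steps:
t(r, I) = √(I² + r²)
1/(-65075 + t(h(-6), 286)) = 1/(-65075 + √(286² + (-3 - 1*(-6))²)) = 1/(-65075 + √(81796 + (-3 + 6)²)) = 1/(-65075 + √(81796 + 3²)) = 1/(-65075 + √(81796 + 9)) = 1/(-65075 + √81805)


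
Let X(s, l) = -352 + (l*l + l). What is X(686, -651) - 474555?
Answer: -51757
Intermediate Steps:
X(s, l) = -352 + l + l² (X(s, l) = -352 + (l² + l) = -352 + (l + l²) = -352 + l + l²)
X(686, -651) - 474555 = (-352 - 651 + (-651)²) - 474555 = (-352 - 651 + 423801) - 474555 = 422798 - 474555 = -51757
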